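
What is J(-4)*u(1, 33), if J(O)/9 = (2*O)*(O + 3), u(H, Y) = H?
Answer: 72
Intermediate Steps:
J(O) = 18*O*(3 + O) (J(O) = 9*((2*O)*(O + 3)) = 9*((2*O)*(3 + O)) = 9*(2*O*(3 + O)) = 18*O*(3 + O))
J(-4)*u(1, 33) = (18*(-4)*(3 - 4))*1 = (18*(-4)*(-1))*1 = 72*1 = 72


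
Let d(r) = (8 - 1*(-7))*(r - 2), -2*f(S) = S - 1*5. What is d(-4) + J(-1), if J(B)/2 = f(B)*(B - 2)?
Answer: -108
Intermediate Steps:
f(S) = 5/2 - S/2 (f(S) = -(S - 1*5)/2 = -(S - 5)/2 = -(-5 + S)/2 = 5/2 - S/2)
d(r) = -30 + 15*r (d(r) = (8 + 7)*(-2 + r) = 15*(-2 + r) = -30 + 15*r)
J(B) = 2*(-2 + B)*(5/2 - B/2) (J(B) = 2*((5/2 - B/2)*(B - 2)) = 2*((5/2 - B/2)*(-2 + B)) = 2*((-2 + B)*(5/2 - B/2)) = 2*(-2 + B)*(5/2 - B/2))
d(-4) + J(-1) = (-30 + 15*(-4)) - (-5 - 1)*(-2 - 1) = (-30 - 60) - 1*(-6)*(-3) = -90 - 18 = -108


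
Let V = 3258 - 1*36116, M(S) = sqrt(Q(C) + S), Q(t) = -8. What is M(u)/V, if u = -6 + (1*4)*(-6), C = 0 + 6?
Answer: -I*sqrt(38)/32858 ≈ -0.00018761*I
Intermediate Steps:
C = 6
u = -30 (u = -6 + 4*(-6) = -6 - 24 = -30)
M(S) = sqrt(-8 + S)
V = -32858 (V = 3258 - 36116 = -32858)
M(u)/V = sqrt(-8 - 30)/(-32858) = sqrt(-38)*(-1/32858) = (I*sqrt(38))*(-1/32858) = -I*sqrt(38)/32858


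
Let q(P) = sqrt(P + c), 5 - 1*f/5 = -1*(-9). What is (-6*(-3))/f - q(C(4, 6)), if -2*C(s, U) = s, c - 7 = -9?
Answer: -9/10 - 2*I ≈ -0.9 - 2.0*I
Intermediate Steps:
c = -2 (c = 7 - 9 = -2)
C(s, U) = -s/2
f = -20 (f = 25 - (-5)*(-9) = 25 - 5*9 = 25 - 45 = -20)
q(P) = sqrt(-2 + P) (q(P) = sqrt(P - 2) = sqrt(-2 + P))
(-6*(-3))/f - q(C(4, 6)) = -6*(-3)/(-20) - sqrt(-2 - 1/2*4) = 18*(-1/20) - sqrt(-2 - 2) = -9/10 - sqrt(-4) = -9/10 - 2*I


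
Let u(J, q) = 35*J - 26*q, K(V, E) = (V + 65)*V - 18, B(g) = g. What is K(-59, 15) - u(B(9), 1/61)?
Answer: -41881/61 ≈ -686.57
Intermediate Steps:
K(V, E) = -18 + V*(65 + V) (K(V, E) = (65 + V)*V - 18 = V*(65 + V) - 18 = -18 + V*(65 + V))
u(J, q) = -26*q + 35*J
K(-59, 15) - u(B(9), 1/61) = (-18 + (-59)**2 + 65*(-59)) - (-26/61 + 35*9) = (-18 + 3481 - 3835) - (-26*1/61 + 315) = -372 - (-26/61 + 315) = -372 - 1*19189/61 = -372 - 19189/61 = -41881/61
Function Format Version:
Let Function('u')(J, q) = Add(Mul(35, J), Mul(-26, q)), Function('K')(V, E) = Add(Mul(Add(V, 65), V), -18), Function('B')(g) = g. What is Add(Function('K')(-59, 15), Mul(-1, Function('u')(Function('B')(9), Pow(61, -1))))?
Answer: Rational(-41881, 61) ≈ -686.57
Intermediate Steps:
Function('K')(V, E) = Add(-18, Mul(V, Add(65, V))) (Function('K')(V, E) = Add(Mul(Add(65, V), V), -18) = Add(Mul(V, Add(65, V)), -18) = Add(-18, Mul(V, Add(65, V))))
Function('u')(J, q) = Add(Mul(-26, q), Mul(35, J))
Add(Function('K')(-59, 15), Mul(-1, Function('u')(Function('B')(9), Pow(61, -1)))) = Add(Add(-18, Pow(-59, 2), Mul(65, -59)), Mul(-1, Add(Mul(-26, Pow(61, -1)), Mul(35, 9)))) = Add(Add(-18, 3481, -3835), Mul(-1, Add(Mul(-26, Rational(1, 61)), 315))) = Add(-372, Mul(-1, Add(Rational(-26, 61), 315))) = Add(-372, Mul(-1, Rational(19189, 61))) = Add(-372, Rational(-19189, 61)) = Rational(-41881, 61)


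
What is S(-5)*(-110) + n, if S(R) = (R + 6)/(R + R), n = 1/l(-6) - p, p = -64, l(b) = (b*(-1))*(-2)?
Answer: 899/12 ≈ 74.917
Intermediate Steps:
l(b) = 2*b (l(b) = -b*(-2) = 2*b)
n = 767/12 (n = 1/(2*(-6)) - 1*(-64) = 1/(-12) + 64 = -1/12 + 64 = 767/12 ≈ 63.917)
S(R) = (6 + R)/(2*R) (S(R) = (6 + R)/((2*R)) = (6 + R)*(1/(2*R)) = (6 + R)/(2*R))
S(-5)*(-110) + n = ((1/2)*(6 - 5)/(-5))*(-110) + 767/12 = ((1/2)*(-1/5)*1)*(-110) + 767/12 = -1/10*(-110) + 767/12 = 11 + 767/12 = 899/12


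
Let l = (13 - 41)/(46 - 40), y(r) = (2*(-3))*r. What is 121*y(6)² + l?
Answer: 470434/3 ≈ 1.5681e+5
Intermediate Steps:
y(r) = -6*r
l = -14/3 (l = -28/6 = -28*⅙ = -14/3 ≈ -4.6667)
121*y(6)² + l = 121*(-6*6)² - 14/3 = 121*(-36)² - 14/3 = 121*1296 - 14/3 = 156816 - 14/3 = 470434/3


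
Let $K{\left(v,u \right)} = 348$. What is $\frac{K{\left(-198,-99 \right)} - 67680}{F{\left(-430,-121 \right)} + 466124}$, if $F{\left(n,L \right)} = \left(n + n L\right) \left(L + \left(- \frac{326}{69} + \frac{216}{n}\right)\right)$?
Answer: $\frac{387159}{34771327} \approx 0.011134$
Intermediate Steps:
$F{\left(n,L \right)} = \left(n + L n\right) \left(- \frac{326}{69} + L + \frac{216}{n}\right)$ ($F{\left(n,L \right)} = \left(n + L n\right) \left(L + \left(\left(-326\right) \frac{1}{69} + \frac{216}{n}\right)\right) = \left(n + L n\right) \left(L - \left(\frac{326}{69} - \frac{216}{n}\right)\right) = \left(n + L n\right) \left(- \frac{326}{69} + L + \frac{216}{n}\right)$)
$\frac{K{\left(-198,-99 \right)} - 67680}{F{\left(-430,-121 \right)} + 466124} = \frac{348 - 67680}{\left(216 + 216 \left(-121\right) - - \frac{140180}{69} - 430 \left(-121\right)^{2} - \left(- \frac{31097}{69}\right) \left(-430\right)\right) + 466124} = - \frac{67332}{\left(216 - 26136 + \frac{140180}{69} - 6295630 - \frac{13371710}{69}\right) + 466124} = - \frac{67332}{- \frac{149806160}{23} + 466124} = - \frac{67332}{- \frac{139085308}{23}} = \left(-67332\right) \left(- \frac{23}{139085308}\right) = \frac{387159}{34771327}$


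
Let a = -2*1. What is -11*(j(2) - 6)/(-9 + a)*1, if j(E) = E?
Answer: -4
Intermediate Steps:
a = -2
-11*(j(2) - 6)/(-9 + a)*1 = -11*(2 - 6)/(-9 - 2)*1 = -(-44)/(-11)*1 = -(-44)*(-1)/11*1 = -11*4/11*1 = -4*1 = -4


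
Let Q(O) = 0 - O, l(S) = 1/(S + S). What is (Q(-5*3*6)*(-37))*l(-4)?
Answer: 1665/4 ≈ 416.25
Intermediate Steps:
l(S) = 1/(2*S)
Q(O) = -O
(Q(-5*3*6)*(-37))*l(-4) = (-(-5*3)*6*(-37))*((1/2)/(-4)) = (-(-15)*6*(-37))*((1/2)*(-1/4)) = (-1*(-90)*(-37))*(-1/8) = (90*(-37))*(-1/8) = -3330*(-1/8) = 1665/4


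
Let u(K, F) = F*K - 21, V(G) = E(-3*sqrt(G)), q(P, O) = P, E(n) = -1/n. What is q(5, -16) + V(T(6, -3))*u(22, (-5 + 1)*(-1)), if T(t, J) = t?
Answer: 5 + 67*sqrt(6)/18 ≈ 14.118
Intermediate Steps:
V(G) = 1/(3*sqrt(G)) (V(G) = -1/((-3*sqrt(G))) = -(-1)/(3*sqrt(G)) = 1/(3*sqrt(G)))
u(K, F) = -21 + F*K
q(5, -16) + V(T(6, -3))*u(22, (-5 + 1)*(-1)) = 5 + (1/(3*sqrt(6)))*(-21 + ((-5 + 1)*(-1))*22) = 5 + ((sqrt(6)/6)/3)*(-21 - 4*(-1)*22) = 5 + (sqrt(6)/18)*(-21 + 4*22) = 5 + (sqrt(6)/18)*(-21 + 88) = 5 + (sqrt(6)/18)*67 = 5 + 67*sqrt(6)/18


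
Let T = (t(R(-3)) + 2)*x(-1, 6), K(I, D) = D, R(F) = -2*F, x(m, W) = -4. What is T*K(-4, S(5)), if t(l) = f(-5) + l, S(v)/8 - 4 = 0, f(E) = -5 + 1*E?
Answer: 256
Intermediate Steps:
f(E) = -5 + E
S(v) = 32 (S(v) = 32 + 8*0 = 32 + 0 = 32)
t(l) = -10 + l (t(l) = (-5 - 5) + l = -10 + l)
T = 8 (T = ((-10 - 2*(-3)) + 2)*(-4) = ((-10 + 6) + 2)*(-4) = (-4 + 2)*(-4) = -2*(-4) = 8)
T*K(-4, S(5)) = 8*32 = 256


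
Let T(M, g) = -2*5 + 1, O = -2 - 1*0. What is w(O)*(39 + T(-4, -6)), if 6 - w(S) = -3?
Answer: 270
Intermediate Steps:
O = -2 (O = -2 + 0 = -2)
T(M, g) = -9 (T(M, g) = -10 + 1 = -9)
w(S) = 9 (w(S) = 6 - 1*(-3) = 6 + 3 = 9)
w(O)*(39 + T(-4, -6)) = 9*(39 - 9) = 9*30 = 270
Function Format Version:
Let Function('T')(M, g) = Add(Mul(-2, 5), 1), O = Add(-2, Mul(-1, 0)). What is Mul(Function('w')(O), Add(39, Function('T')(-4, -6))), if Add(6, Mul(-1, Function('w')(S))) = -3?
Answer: 270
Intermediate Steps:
O = -2 (O = Add(-2, 0) = -2)
Function('T')(M, g) = -9 (Function('T')(M, g) = Add(-10, 1) = -9)
Function('w')(S) = 9 (Function('w')(S) = Add(6, Mul(-1, -3)) = Add(6, 3) = 9)
Mul(Function('w')(O), Add(39, Function('T')(-4, -6))) = Mul(9, Add(39, -9)) = Mul(9, 30) = 270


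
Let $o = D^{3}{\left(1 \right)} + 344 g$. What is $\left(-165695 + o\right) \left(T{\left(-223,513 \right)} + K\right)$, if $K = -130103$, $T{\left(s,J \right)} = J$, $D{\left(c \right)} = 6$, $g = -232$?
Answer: $31786742330$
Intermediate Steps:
$o = -79592$ ($o = 6^{3} + 344 \left(-232\right) = 216 - 79808 = -79592$)
$\left(-165695 + o\right) \left(T{\left(-223,513 \right)} + K\right) = \left(-165695 - 79592\right) \left(513 - 130103\right) = \left(-245287\right) \left(-129590\right) = 31786742330$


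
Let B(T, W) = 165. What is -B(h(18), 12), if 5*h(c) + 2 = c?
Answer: -165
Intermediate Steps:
h(c) = -⅖ + c/5
-B(h(18), 12) = -1*165 = -165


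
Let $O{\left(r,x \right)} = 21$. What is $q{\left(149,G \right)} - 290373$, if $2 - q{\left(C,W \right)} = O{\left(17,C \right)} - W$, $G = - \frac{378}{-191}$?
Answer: $- \frac{55464494}{191} \approx -2.9039 \cdot 10^{5}$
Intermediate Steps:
$G = \frac{378}{191}$ ($G = \left(-378\right) \left(- \frac{1}{191}\right) = \frac{378}{191} \approx 1.9791$)
$q{\left(C,W \right)} = -19 + W$ ($q{\left(C,W \right)} = 2 - \left(21 - W\right) = 2 + \left(-21 + W\right) = -19 + W$)
$q{\left(149,G \right)} - 290373 = \left(-19 + \frac{378}{191}\right) - 290373 = - \frac{3251}{191} - 290373 = - \frac{55464494}{191}$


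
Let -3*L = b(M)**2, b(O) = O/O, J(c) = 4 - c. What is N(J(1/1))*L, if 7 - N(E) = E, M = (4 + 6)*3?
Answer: -4/3 ≈ -1.3333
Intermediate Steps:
M = 30 (M = 10*3 = 30)
N(E) = 7 - E
b(O) = 1
L = -1/3 (L = -1/3*1**2 = -1/3*1 = -1/3 ≈ -0.33333)
N(J(1/1))*L = (7 - (4 - 1/1))*(-1/3) = (7 - (4 - 1*1))*(-1/3) = (7 - (4 - 1))*(-1/3) = (7 - 1*3)*(-1/3) = (7 - 3)*(-1/3) = 4*(-1/3) = -4/3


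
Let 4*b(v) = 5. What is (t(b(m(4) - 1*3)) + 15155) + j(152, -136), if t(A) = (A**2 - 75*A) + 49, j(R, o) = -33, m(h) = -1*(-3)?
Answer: 241261/16 ≈ 15079.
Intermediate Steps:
m(h) = 3
b(v) = 5/4 (b(v) = (1/4)*5 = 5/4)
t(A) = 49 + A**2 - 75*A
(t(b(m(4) - 1*3)) + 15155) + j(152, -136) = ((49 + (5/4)**2 - 75*5/4) + 15155) - 33 = ((49 + 25/16 - 375/4) + 15155) - 33 = (-691/16 + 15155) - 33 = 241789/16 - 33 = 241261/16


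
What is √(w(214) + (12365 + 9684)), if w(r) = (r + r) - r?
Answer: √22263 ≈ 149.21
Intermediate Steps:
w(r) = r (w(r) = 2*r - r = r)
√(w(214) + (12365 + 9684)) = √(214 + (12365 + 9684)) = √(214 + 22049) = √22263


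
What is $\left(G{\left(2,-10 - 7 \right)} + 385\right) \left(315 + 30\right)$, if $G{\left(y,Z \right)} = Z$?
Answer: $126960$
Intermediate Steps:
$\left(G{\left(2,-10 - 7 \right)} + 385\right) \left(315 + 30\right) = \left(\left(-10 - 7\right) + 385\right) \left(315 + 30\right) = \left(\left(-10 - 7\right) + 385\right) 345 = \left(-17 + 385\right) 345 = 368 \cdot 345 = 126960$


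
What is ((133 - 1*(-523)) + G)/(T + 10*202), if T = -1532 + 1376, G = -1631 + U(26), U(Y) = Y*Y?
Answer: -299/1864 ≈ -0.16041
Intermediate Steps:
U(Y) = Y²
G = -955 (G = -1631 + 26² = -1631 + 676 = -955)
T = -156
((133 - 1*(-523)) + G)/(T + 10*202) = ((133 - 1*(-523)) - 955)/(-156 + 10*202) = ((133 + 523) - 955)/(-156 + 2020) = (656 - 955)/1864 = -299*1/1864 = -299/1864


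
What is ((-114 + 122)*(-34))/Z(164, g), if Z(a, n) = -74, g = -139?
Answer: 136/37 ≈ 3.6757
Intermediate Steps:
((-114 + 122)*(-34))/Z(164, g) = ((-114 + 122)*(-34))/(-74) = (8*(-34))*(-1/74) = -272*(-1/74) = 136/37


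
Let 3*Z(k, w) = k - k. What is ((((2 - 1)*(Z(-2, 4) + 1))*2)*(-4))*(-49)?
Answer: 392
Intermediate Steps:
Z(k, w) = 0 (Z(k, w) = (k - k)/3 = (⅓)*0 = 0)
((((2 - 1)*(Z(-2, 4) + 1))*2)*(-4))*(-49) = ((((2 - 1)*(0 + 1))*2)*(-4))*(-49) = (((1*1)*2)*(-4))*(-49) = ((1*2)*(-4))*(-49) = (2*(-4))*(-49) = -8*(-49) = 392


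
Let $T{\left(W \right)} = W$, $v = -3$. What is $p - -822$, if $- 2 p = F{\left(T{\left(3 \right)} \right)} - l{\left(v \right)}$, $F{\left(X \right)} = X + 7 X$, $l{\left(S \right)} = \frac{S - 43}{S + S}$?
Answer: $\frac{4883}{6} \approx 813.83$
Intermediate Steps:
$l{\left(S \right)} = \frac{-43 + S}{2 S}$
$F{\left(X \right)} = 8 X$
$p = - \frac{49}{6}$ ($p = - \frac{8 \cdot 3 - \frac{-43 - 3}{2 \left(-3\right)}}{2} = - \frac{24 - \frac{1}{2} \left(- \frac{1}{3}\right) \left(-46\right)}{2} = - \frac{24 - \frac{23}{3}}{2} = \left(- \frac{1}{2}\right) \frac{49}{3} = - \frac{49}{6} \approx -8.1667$)
$p - -822 = - \frac{49}{6} - -822 = - \frac{49}{6} + 822 = \frac{4883}{6}$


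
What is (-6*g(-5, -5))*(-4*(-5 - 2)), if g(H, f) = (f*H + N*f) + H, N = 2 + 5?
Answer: 2520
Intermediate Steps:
N = 7
g(H, f) = H + 7*f + H*f (g(H, f) = (f*H + 7*f) + H = (H*f + 7*f) + H = (7*f + H*f) + H = H + 7*f + H*f)
(-6*g(-5, -5))*(-4*(-5 - 2)) = (-6*(-5 + 7*(-5) - 5*(-5)))*(-4*(-5 - 2)) = (-6*(-5 - 35 + 25))*(-4*(-7)) = -6*(-15)*28 = 90*28 = 2520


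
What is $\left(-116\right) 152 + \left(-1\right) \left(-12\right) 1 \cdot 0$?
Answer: $-17632$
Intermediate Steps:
$\left(-116\right) 152 + \left(-1\right) \left(-12\right) 1 \cdot 0 = -17632 + 12 \cdot 0 = -17632 + 0 = -17632$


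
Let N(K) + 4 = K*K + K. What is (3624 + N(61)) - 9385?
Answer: -1983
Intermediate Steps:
N(K) = -4 + K + K² (N(K) = -4 + (K*K + K) = -4 + (K² + K) = -4 + (K + K²) = -4 + K + K²)
(3624 + N(61)) - 9385 = (3624 + (-4 + 61 + 61²)) - 9385 = (3624 + (-4 + 61 + 3721)) - 9385 = (3624 + 3778) - 9385 = 7402 - 9385 = -1983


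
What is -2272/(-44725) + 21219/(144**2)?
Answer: 332043989/309139200 ≈ 1.0741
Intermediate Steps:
-2272/(-44725) + 21219/(144**2) = -2272*(-1/44725) + 21219/20736 = 2272/44725 + 21219*(1/20736) = 2272/44725 + 7073/6912 = 332043989/309139200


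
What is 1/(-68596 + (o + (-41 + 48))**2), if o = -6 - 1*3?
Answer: -1/68592 ≈ -1.4579e-5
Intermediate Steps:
o = -9 (o = -6 - 3 = -9)
1/(-68596 + (o + (-41 + 48))**2) = 1/(-68596 + (-9 + (-41 + 48))**2) = 1/(-68596 + (-9 + 7)**2) = 1/(-68596 + (-2)**2) = 1/(-68596 + 4) = 1/(-68592) = -1/68592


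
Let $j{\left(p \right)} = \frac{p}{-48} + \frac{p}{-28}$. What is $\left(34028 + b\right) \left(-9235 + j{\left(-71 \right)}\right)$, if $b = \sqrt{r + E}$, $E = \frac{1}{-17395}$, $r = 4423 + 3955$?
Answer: $- \frac{26385404777}{84} - \frac{3101611 \sqrt{51736034695}}{834960} \approx -3.1496 \cdot 10^{8}$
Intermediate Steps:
$j{\left(p \right)} = - \frac{19 p}{336}$ ($j{\left(p \right)} = p \left(- \frac{1}{48}\right) + p \left(- \frac{1}{28}\right) = - \frac{p}{48} - \frac{p}{28} = - \frac{19 p}{336}$)
$r = 8378$
$E = - \frac{1}{17395} \approx -5.7488 \cdot 10^{-5}$
$b = \frac{\sqrt{51736034695}}{2485}$ ($b = \sqrt{8378 - \frac{1}{17395}} = \sqrt{\frac{145735309}{17395}} = \frac{\sqrt{51736034695}}{2485} \approx 91.531$)
$\left(34028 + b\right) \left(-9235 + j{\left(-71 \right)}\right) = \left(34028 + \frac{\sqrt{51736034695}}{2485}\right) \left(-9235 - - \frac{1349}{336}\right) = \left(34028 + \frac{\sqrt{51736034695}}{2485}\right) \left(-9235 + \frac{1349}{336}\right) = \left(34028 + \frac{\sqrt{51736034695}}{2485}\right) \left(- \frac{3101611}{336}\right) = - \frac{26385404777}{84} - \frac{3101611 \sqrt{51736034695}}{834960}$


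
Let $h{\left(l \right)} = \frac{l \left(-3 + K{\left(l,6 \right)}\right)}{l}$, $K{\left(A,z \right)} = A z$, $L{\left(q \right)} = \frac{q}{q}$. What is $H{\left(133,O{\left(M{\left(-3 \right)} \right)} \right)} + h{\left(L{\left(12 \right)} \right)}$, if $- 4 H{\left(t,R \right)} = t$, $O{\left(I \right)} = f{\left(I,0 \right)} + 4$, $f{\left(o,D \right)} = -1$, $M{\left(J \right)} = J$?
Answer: $- \frac{121}{4} \approx -30.25$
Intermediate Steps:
$L{\left(q \right)} = 1$
$O{\left(I \right)} = 3$ ($O{\left(I \right)} = -1 + 4 = 3$)
$H{\left(t,R \right)} = - \frac{t}{4}$
$h{\left(l \right)} = -3 + 6 l$ ($h{\left(l \right)} = \frac{l \left(-3 + l 6\right)}{l} = \frac{l \left(-3 + 6 l\right)}{l} = -3 + 6 l$)
$H{\left(133,O{\left(M{\left(-3 \right)} \right)} \right)} + h{\left(L{\left(12 \right)} \right)} = \left(- \frac{1}{4}\right) 133 + \left(-3 + 6 \cdot 1\right) = - \frac{133}{4} + \left(-3 + 6\right) = - \frac{133}{4} + 3 = - \frac{121}{4}$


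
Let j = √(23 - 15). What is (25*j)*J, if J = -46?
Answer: -2300*√2 ≈ -3252.7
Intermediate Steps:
j = 2*√2 (j = √8 = 2*√2 ≈ 2.8284)
(25*j)*J = (25*(2*√2))*(-46) = (50*√2)*(-46) = -2300*√2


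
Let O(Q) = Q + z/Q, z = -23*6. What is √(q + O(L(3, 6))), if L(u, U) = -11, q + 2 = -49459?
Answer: I*√5984594/11 ≈ 222.39*I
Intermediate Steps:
q = -49461 (q = -2 - 49459 = -49461)
z = -138
O(Q) = Q - 138/Q
√(q + O(L(3, 6))) = √(-49461 + (-11 - 138/(-11))) = √(-49461 + (-11 - 138*(-1/11))) = √(-49461 + (-11 + 138/11)) = √(-49461 + 17/11) = √(-544054/11) = I*√5984594/11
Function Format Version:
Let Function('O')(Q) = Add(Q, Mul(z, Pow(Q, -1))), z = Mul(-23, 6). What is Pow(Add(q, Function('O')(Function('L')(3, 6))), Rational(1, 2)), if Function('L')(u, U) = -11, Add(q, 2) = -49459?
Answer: Mul(Rational(1, 11), I, Pow(5984594, Rational(1, 2))) ≈ Mul(222.39, I)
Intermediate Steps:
q = -49461 (q = Add(-2, -49459) = -49461)
z = -138
Function('O')(Q) = Add(Q, Mul(-138, Pow(Q, -1)))
Pow(Add(q, Function('O')(Function('L')(3, 6))), Rational(1, 2)) = Pow(Add(-49461, Add(-11, Mul(-138, Pow(-11, -1)))), Rational(1, 2)) = Pow(Add(-49461, Add(-11, Mul(-138, Rational(-1, 11)))), Rational(1, 2)) = Pow(Add(-49461, Add(-11, Rational(138, 11))), Rational(1, 2)) = Pow(Add(-49461, Rational(17, 11)), Rational(1, 2)) = Pow(Rational(-544054, 11), Rational(1, 2)) = Mul(Rational(1, 11), I, Pow(5984594, Rational(1, 2)))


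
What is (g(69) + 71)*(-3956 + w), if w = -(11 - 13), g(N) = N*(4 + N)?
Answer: -20197032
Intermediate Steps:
w = 2 (w = -1*(-2) = 2)
(g(69) + 71)*(-3956 + w) = (69*(4 + 69) + 71)*(-3956 + 2) = (69*73 + 71)*(-3954) = (5037 + 71)*(-3954) = 5108*(-3954) = -20197032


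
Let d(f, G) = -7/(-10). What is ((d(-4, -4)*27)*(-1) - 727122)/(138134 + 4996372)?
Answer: -2423803/17115020 ≈ -0.14162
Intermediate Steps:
d(f, G) = 7/10 (d(f, G) = -7*(-⅒) = 7/10)
((d(-4, -4)*27)*(-1) - 727122)/(138134 + 4996372) = (((7/10)*27)*(-1) - 727122)/(138134 + 4996372) = ((189/10)*(-1) - 727122)/5134506 = (-189/10 - 727122)*(1/5134506) = -7271409/10*1/5134506 = -2423803/17115020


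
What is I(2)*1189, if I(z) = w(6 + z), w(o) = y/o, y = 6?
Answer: 3567/4 ≈ 891.75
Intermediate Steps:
w(o) = 6/o
I(z) = 6/(6 + z)
I(2)*1189 = (6/(6 + 2))*1189 = (6/8)*1189 = (6*(⅛))*1189 = (¾)*1189 = 3567/4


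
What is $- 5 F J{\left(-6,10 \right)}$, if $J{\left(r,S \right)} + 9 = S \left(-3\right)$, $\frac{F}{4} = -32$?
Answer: $-24960$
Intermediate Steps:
$F = -128$ ($F = 4 \left(-32\right) = -128$)
$J{\left(r,S \right)} = -9 - 3 S$ ($J{\left(r,S \right)} = -9 + S \left(-3\right) = -9 - 3 S$)
$- 5 F J{\left(-6,10 \right)} = \left(-5\right) \left(-128\right) \left(-9 - 30\right) = 640 \left(-9 - 30\right) = 640 \left(-39\right) = -24960$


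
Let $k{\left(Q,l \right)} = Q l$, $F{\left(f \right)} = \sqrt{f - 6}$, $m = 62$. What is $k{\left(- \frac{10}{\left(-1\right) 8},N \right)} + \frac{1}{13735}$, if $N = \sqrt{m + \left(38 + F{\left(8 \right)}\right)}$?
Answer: $\frac{1}{13735} + \frac{5 \sqrt{100 + \sqrt{2}}}{4} \approx 12.588$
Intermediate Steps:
$F{\left(f \right)} = \sqrt{-6 + f}$
$N = \sqrt{100 + \sqrt{2}}$ ($N = \sqrt{62 + \left(38 + \sqrt{-6 + 8}\right)} = \sqrt{62 + \left(38 + \sqrt{2}\right)} = \sqrt{100 + \sqrt{2}} \approx 10.07$)
$k{\left(- \frac{10}{\left(-1\right) 8},N \right)} + \frac{1}{13735} = - \frac{10}{\left(-1\right) 8} \sqrt{100 + \sqrt{2}} + \frac{1}{13735} = - \frac{10}{-8} \sqrt{100 + \sqrt{2}} + \frac{1}{13735} = \left(-10\right) \left(- \frac{1}{8}\right) \sqrt{100 + \sqrt{2}} + \frac{1}{13735} = \frac{5 \sqrt{100 + \sqrt{2}}}{4} + \frac{1}{13735} = \frac{1}{13735} + \frac{5 \sqrt{100 + \sqrt{2}}}{4}$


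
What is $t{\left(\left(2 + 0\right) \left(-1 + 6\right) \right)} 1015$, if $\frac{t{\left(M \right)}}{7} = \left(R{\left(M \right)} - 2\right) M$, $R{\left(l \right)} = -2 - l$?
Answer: $-994700$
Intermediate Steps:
$t{\left(M \right)} = 7 M \left(-4 - M\right)$ ($t{\left(M \right)} = 7 \left(\left(-2 - M\right) - 2\right) M = 7 \left(-4 - M\right) M = 7 M \left(-4 - M\right)$)
$t{\left(\left(2 + 0\right) \left(-1 + 6\right) \right)} 1015 = - 7 \left(2 + 0\right) \left(-1 + 6\right) \left(4 + \left(2 + 0\right) \left(-1 + 6\right)\right) 1015 = - 7 \cdot 2 \cdot 5 \left(4 + 2 \cdot 5\right) 1015 = \left(-7\right) 10 \left(4 + 10\right) 1015 = \left(-7\right) 10 \cdot 14 \cdot 1015 = \left(-980\right) 1015 = -994700$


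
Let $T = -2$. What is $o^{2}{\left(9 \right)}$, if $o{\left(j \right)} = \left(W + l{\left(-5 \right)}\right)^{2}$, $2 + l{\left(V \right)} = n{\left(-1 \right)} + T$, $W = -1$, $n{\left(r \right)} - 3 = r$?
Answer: $81$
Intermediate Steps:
$n{\left(r \right)} = 3 + r$
$l{\left(V \right)} = -2$ ($l{\left(V \right)} = -2 + \left(\left(3 - 1\right) - 2\right) = -2 + \left(2 - 2\right) = -2 + 0 = -2$)
$o{\left(j \right)} = 9$ ($o{\left(j \right)} = \left(-1 - 2\right)^{2} = \left(-3\right)^{2} = 9$)
$o^{2}{\left(9 \right)} = 9^{2} = 81$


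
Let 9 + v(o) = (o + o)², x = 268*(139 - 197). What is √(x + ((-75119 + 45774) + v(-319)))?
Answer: √362146 ≈ 601.79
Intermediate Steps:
x = -15544 (x = 268*(-58) = -15544)
v(o) = -9 + 4*o² (v(o) = -9 + (o + o)² = -9 + (2*o)² = -9 + 4*o²)
√(x + ((-75119 + 45774) + v(-319))) = √(-15544 + ((-75119 + 45774) + (-9 + 4*(-319)²))) = √(-15544 + (-29345 + (-9 + 4*101761))) = √(-15544 + (-29345 + (-9 + 407044))) = √(-15544 + (-29345 + 407035)) = √(-15544 + 377690) = √362146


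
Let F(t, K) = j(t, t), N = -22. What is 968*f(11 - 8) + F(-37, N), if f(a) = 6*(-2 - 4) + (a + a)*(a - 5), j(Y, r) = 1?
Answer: -46463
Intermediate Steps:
F(t, K) = 1
f(a) = -36 + 2*a*(-5 + a) (f(a) = 6*(-6) + (2*a)*(-5 + a) = -36 + 2*a*(-5 + a))
968*f(11 - 8) + F(-37, N) = 968*(-36 - 10*(11 - 8) + 2*(11 - 8)**2) + 1 = 968*(-36 - 10*3 + 2*3**2) + 1 = 968*(-36 - 30 + 2*9) + 1 = 968*(-36 - 30 + 18) + 1 = 968*(-48) + 1 = -46464 + 1 = -46463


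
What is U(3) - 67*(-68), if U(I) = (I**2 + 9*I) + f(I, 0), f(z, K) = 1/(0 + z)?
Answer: 13777/3 ≈ 4592.3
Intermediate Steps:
f(z, K) = 1/z
U(I) = 1/I + I**2 + 9*I (U(I) = (I**2 + 9*I) + 1/I = 1/I + I**2 + 9*I)
U(3) - 67*(-68) = (1 + 3**2*(9 + 3))/3 - 67*(-68) = (1 + 9*12)/3 + 4556 = (1 + 108)/3 + 4556 = (1/3)*109 + 4556 = 109/3 + 4556 = 13777/3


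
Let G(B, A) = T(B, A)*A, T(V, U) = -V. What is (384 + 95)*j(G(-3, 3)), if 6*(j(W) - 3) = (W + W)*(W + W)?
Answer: 27303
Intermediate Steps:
G(B, A) = -A*B (G(B, A) = (-B)*A = -A*B)
j(W) = 3 + 2*W**2/3 (j(W) = 3 + ((W + W)*(W + W))/6 = 3 + ((2*W)*(2*W))/6 = 3 + (4*W**2)/6 = 3 + 2*W**2/3)
(384 + 95)*j(G(-3, 3)) = (384 + 95)*(3 + 2*(-1*3*(-3))**2/3) = 479*(3 + (2/3)*9**2) = 479*(3 + (2/3)*81) = 479*(3 + 54) = 479*57 = 27303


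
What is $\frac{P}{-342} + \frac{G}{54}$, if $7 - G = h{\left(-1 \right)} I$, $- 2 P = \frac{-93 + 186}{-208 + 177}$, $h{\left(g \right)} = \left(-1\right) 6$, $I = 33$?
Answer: $\frac{7781}{2052} \approx 3.7919$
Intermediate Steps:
$h{\left(g \right)} = -6$
$P = \frac{3}{2}$ ($P = - \frac{\left(-93 + 186\right) \frac{1}{-208 + 177}}{2} = - \frac{93 \frac{1}{-31}}{2} = - \frac{93 \left(- \frac{1}{31}\right)}{2} = \left(- \frac{1}{2}\right) \left(-3\right) = \frac{3}{2} \approx 1.5$)
$G = 205$ ($G = 7 - \left(-6\right) 33 = 7 - -198 = 7 + 198 = 205$)
$\frac{P}{-342} + \frac{G}{54} = \frac{3}{2 \left(-342\right)} + \frac{205}{54} = \frac{3}{2} \left(- \frac{1}{342}\right) + 205 \cdot \frac{1}{54} = - \frac{1}{228} + \frac{205}{54} = \frac{7781}{2052}$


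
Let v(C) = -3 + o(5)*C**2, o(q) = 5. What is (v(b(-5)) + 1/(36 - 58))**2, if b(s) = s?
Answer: 7198489/484 ≈ 14873.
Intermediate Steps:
v(C) = -3 + 5*C**2
(v(b(-5)) + 1/(36 - 58))**2 = ((-3 + 5*(-5)**2) + 1/(36 - 58))**2 = ((-3 + 5*25) + 1/(-22))**2 = ((-3 + 125) - 1/22)**2 = (122 - 1/22)**2 = (2683/22)**2 = 7198489/484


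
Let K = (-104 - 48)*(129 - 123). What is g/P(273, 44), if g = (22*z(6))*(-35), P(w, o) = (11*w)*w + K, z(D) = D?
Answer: -1540/272969 ≈ -0.0056417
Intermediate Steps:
K = -912 (K = -152*6 = -912)
P(w, o) = -912 + 11*w**2 (P(w, o) = (11*w)*w - 912 = 11*w**2 - 912 = -912 + 11*w**2)
g = -4620 (g = (22*6)*(-35) = 132*(-35) = -4620)
g/P(273, 44) = -4620/(-912 + 11*273**2) = -4620/(-912 + 11*74529) = -4620/(-912 + 819819) = -4620/818907 = -4620*1/818907 = -1540/272969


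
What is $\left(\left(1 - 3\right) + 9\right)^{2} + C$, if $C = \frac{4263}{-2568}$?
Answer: $\frac{40523}{856} \approx 47.34$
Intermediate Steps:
$C = - \frac{1421}{856}$ ($C = 4263 \left(- \frac{1}{2568}\right) = - \frac{1421}{856} \approx -1.66$)
$\left(\left(1 - 3\right) + 9\right)^{2} + C = \left(\left(1 - 3\right) + 9\right)^{2} - \frac{1421}{856} = \left(-2 + 9\right)^{2} - \frac{1421}{856} = 7^{2} - \frac{1421}{856} = 49 - \frac{1421}{856} = \frac{40523}{856}$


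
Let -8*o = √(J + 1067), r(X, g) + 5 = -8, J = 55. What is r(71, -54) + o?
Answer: -13 - √1122/8 ≈ -17.187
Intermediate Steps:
r(X, g) = -13 (r(X, g) = -5 - 8 = -13)
o = -√1122/8 (o = -√(55 + 1067)/8 = -√1122/8 ≈ -4.1870)
r(71, -54) + o = -13 - √1122/8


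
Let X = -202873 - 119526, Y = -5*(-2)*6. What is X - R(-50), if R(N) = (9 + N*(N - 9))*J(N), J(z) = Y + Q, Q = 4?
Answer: -511775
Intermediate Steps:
Y = 60 (Y = 10*6 = 60)
X = -322399
J(z) = 64 (J(z) = 60 + 4 = 64)
R(N) = 576 + 64*N*(-9 + N) (R(N) = (9 + N*(N - 9))*64 = (9 + N*(-9 + N))*64 = 576 + 64*N*(-9 + N))
X - R(-50) = -322399 - (576 - 576*(-50) + 64*(-50)²) = -322399 - (576 + 28800 + 64*2500) = -322399 - (576 + 28800 + 160000) = -322399 - 1*189376 = -322399 - 189376 = -511775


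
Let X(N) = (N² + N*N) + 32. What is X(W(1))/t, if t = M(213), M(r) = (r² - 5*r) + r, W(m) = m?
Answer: 34/44517 ≈ 0.00076375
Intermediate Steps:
X(N) = 32 + 2*N² (X(N) = (N² + N²) + 32 = 2*N² + 32 = 32 + 2*N²)
M(r) = r² - 4*r
t = 44517 (t = 213*(-4 + 213) = 213*209 = 44517)
X(W(1))/t = (32 + 2*1²)/44517 = (32 + 2*1)*(1/44517) = (32 + 2)*(1/44517) = 34*(1/44517) = 34/44517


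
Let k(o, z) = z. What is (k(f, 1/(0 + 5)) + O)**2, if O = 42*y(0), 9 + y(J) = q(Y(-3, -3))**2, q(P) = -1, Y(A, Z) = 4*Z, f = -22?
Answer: 2819041/25 ≈ 1.1276e+5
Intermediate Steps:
y(J) = -8 (y(J) = -9 + (-1)**2 = -9 + 1 = -8)
O = -336 (O = 42*(-8) = -336)
(k(f, 1/(0 + 5)) + O)**2 = (1/(0 + 5) - 336)**2 = (1/5 - 336)**2 = (-1679/5)**2 = 2819041/25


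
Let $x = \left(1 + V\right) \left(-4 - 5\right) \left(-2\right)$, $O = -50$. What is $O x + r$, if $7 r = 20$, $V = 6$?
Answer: $- \frac{44080}{7} \approx -6297.1$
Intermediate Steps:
$r = \frac{20}{7}$ ($r = \frac{1}{7} \cdot 20 = \frac{20}{7} \approx 2.8571$)
$x = 126$ ($x = \left(1 + 6\right) \left(-4 - 5\right) \left(-2\right) = 7 \left(-9\right) \left(-2\right) = \left(-63\right) \left(-2\right) = 126$)
$O x + r = \left(-50\right) 126 + \frac{20}{7} = -6300 + \frac{20}{7} = - \frac{44080}{7}$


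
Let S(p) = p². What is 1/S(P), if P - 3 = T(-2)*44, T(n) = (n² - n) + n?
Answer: 1/32041 ≈ 3.1210e-5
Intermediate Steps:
T(n) = n²
P = 179 (P = 3 + (-2)²*44 = 3 + 4*44 = 3 + 176 = 179)
1/S(P) = 1/(179²) = 1/32041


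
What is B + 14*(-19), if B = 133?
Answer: -133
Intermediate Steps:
B + 14*(-19) = 133 + 14*(-19) = 133 - 266 = -133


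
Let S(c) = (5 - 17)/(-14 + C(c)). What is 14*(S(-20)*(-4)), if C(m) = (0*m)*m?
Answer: -48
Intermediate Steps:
C(m) = 0 (C(m) = 0*m = 0)
S(c) = 6/7 (S(c) = (5 - 17)/(-14 + 0) = -12/(-14) = -12*(-1/14) = 6/7)
14*(S(-20)*(-4)) = 14*((6/7)*(-4)) = 14*(-24/7) = -48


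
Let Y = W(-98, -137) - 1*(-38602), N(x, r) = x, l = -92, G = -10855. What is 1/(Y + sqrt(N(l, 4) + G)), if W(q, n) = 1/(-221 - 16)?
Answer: 2168235501/83698832542972 - 56169*I*sqrt(10947)/83698832542972 ≈ 2.5905e-5 - 7.0214e-8*I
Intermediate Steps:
W(q, n) = -1/237 (W(q, n) = 1/(-237) = -1/237)
Y = 9148673/237 (Y = -1/237 - 1*(-38602) = -1/237 + 38602 = 9148673/237 ≈ 38602.)
1/(Y + sqrt(N(l, 4) + G)) = 1/(9148673/237 + sqrt(-92 - 10855)) = 1/(9148673/237 + sqrt(-10947)) = 1/(9148673/237 + I*sqrt(10947))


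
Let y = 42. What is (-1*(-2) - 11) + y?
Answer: 33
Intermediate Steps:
(-1*(-2) - 11) + y = (-1*(-2) - 11) + 42 = (2 - 11) + 42 = -9 + 42 = 33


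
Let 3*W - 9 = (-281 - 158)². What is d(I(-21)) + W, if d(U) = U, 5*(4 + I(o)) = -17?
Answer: 963539/15 ≈ 64236.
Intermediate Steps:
W = 192730/3 (W = 3 + (-281 - 158)²/3 = 3 + (⅓)*(-439)² = 3 + (⅓)*192721 = 3 + 192721/3 = 192730/3 ≈ 64243.)
I(o) = -37/5 (I(o) = -4 + (⅕)*(-17) = -4 - 17/5 = -37/5)
d(I(-21)) + W = -37/5 + 192730/3 = 963539/15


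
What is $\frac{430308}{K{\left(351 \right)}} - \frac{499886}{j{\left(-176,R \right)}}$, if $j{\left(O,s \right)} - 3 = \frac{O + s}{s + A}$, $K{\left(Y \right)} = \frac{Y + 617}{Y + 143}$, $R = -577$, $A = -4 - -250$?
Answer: $\frac{13186468994}{105633} \approx 1.2483 \cdot 10^{5}$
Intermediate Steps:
$A = 246$ ($A = -4 + 250 = 246$)
$K{\left(Y \right)} = \frac{617 + Y}{143 + Y}$
$j{\left(O,s \right)} = 3 + \frac{O + s}{246 + s}$ ($j{\left(O,s \right)} = 3 + \frac{O + s}{s + 246} = 3 + \frac{O + s}{246 + s}$)
$\frac{430308}{K{\left(351 \right)}} - \frac{499886}{j{\left(-176,R \right)}} = \frac{430308}{\frac{1}{143 + 351} \left(617 + 351\right)} - \frac{499886}{\frac{1}{246 - 577} \left(738 - 176 + 4 \left(-577\right)\right)} = \frac{430308}{\frac{1}{494} \cdot 968} - \frac{499886}{\frac{1}{-331} \left(738 - 176 - 2308\right)} = \frac{430308}{\frac{1}{494} \cdot 968} - \frac{499886}{\left(- \frac{1}{331}\right) \left(-1746\right)} = \frac{430308}{\frac{484}{247}} - \frac{499886}{\frac{1746}{331}} = 430308 \cdot \frac{247}{484} - \frac{82731133}{873} = \frac{26571519}{121} - \frac{82731133}{873} = \frac{13186468994}{105633}$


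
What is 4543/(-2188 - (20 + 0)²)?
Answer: -4543/2588 ≈ -1.7554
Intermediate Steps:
4543/(-2188 - (20 + 0)²) = 4543/(-2188 - 1*20²) = 4543/(-2188 - 1*400) = 4543/(-2188 - 400) = 4543/(-2588) = 4543*(-1/2588) = -4543/2588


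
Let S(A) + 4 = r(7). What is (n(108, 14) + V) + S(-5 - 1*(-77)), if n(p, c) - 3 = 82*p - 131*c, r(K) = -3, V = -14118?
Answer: -7100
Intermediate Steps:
n(p, c) = 3 - 131*c + 82*p (n(p, c) = 3 + (82*p - 131*c) = 3 + (-131*c + 82*p) = 3 - 131*c + 82*p)
S(A) = -7 (S(A) = -4 - 3 = -7)
(n(108, 14) + V) + S(-5 - 1*(-77)) = ((3 - 131*14 + 82*108) - 14118) - 7 = ((3 - 1834 + 8856) - 14118) - 7 = (7025 - 14118) - 7 = -7093 - 7 = -7100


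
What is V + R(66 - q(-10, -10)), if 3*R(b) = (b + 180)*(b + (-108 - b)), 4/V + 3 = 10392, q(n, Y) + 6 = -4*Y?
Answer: -79288844/10389 ≈ -7632.0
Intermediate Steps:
q(n, Y) = -6 - 4*Y
V = 4/10389 (V = 4/(-3 + 10392) = 4/10389 ≈ 0.00038502)
R(b) = -6480 - 36*b (R(b) = ((b + 180)*(b + (-108 - b)))/3 = ((180 + b)*(-108))/3 = (-19440 - 108*b)/3 = -6480 - 36*b)
V + R(66 - q(-10, -10)) = 4/10389 + (-6480 - 36*(66 - (-6 - 4*(-10)))) = 4/10389 + (-6480 - 36*(66 - (-6 + 40))) = 4/10389 + (-6480 - 36*(66 - 1*34)) = 4/10389 + (-6480 - 36*(66 - 34)) = 4/10389 + (-6480 - 36*32) = 4/10389 + (-6480 - 1152) = 4/10389 - 7632 = -79288844/10389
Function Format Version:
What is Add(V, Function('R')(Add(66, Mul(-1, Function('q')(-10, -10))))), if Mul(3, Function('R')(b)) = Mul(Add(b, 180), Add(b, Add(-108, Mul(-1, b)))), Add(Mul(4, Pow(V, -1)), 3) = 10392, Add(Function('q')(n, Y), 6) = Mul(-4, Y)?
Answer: Rational(-79288844, 10389) ≈ -7632.0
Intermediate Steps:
Function('q')(n, Y) = Add(-6, Mul(-4, Y))
V = Rational(4, 10389) (V = Mul(4, Pow(Add(-3, 10392), -1)) = Mul(4, Pow(10389, -1)) = Mul(4, Rational(1, 10389)) = Rational(4, 10389) ≈ 0.00038502)
Function('R')(b) = Add(-6480, Mul(-36, b)) (Function('R')(b) = Mul(Rational(1, 3), Mul(Add(b, 180), Add(b, Add(-108, Mul(-1, b))))) = Mul(Rational(1, 3), Mul(Add(180, b), -108)) = Mul(Rational(1, 3), Add(-19440, Mul(-108, b))) = Add(-6480, Mul(-36, b)))
Add(V, Function('R')(Add(66, Mul(-1, Function('q')(-10, -10))))) = Add(Rational(4, 10389), Add(-6480, Mul(-36, Add(66, Mul(-1, Add(-6, Mul(-4, -10))))))) = Add(Rational(4, 10389), Add(-6480, Mul(-36, Add(66, Mul(-1, Add(-6, 40)))))) = Add(Rational(4, 10389), Add(-6480, Mul(-36, Add(66, Mul(-1, 34))))) = Add(Rational(4, 10389), Add(-6480, Mul(-36, Add(66, -34)))) = Add(Rational(4, 10389), Add(-6480, Mul(-36, 32))) = Add(Rational(4, 10389), Add(-6480, -1152)) = Add(Rational(4, 10389), -7632) = Rational(-79288844, 10389)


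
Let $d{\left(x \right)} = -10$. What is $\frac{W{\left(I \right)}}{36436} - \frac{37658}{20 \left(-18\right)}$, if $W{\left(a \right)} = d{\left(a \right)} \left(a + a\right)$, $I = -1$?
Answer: $\frac{171514261}{1639620} \approx 104.61$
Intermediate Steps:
$W{\left(a \right)} = - 20 a$ ($W{\left(a \right)} = - 10 \left(a + a\right) = - 10 \cdot 2 a = - 20 a$)
$\frac{W{\left(I \right)}}{36436} - \frac{37658}{20 \left(-18\right)} = \frac{\left(-20\right) \left(-1\right)}{36436} - \frac{37658}{20 \left(-18\right)} = 20 \cdot \frac{1}{36436} - \frac{37658}{-360} = \frac{5}{9109} - - \frac{18829}{180} = \frac{5}{9109} + \frac{18829}{180} = \frac{171514261}{1639620}$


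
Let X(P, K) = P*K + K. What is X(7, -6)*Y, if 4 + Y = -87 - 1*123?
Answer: 10272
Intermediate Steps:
X(P, K) = K + K*P (X(P, K) = K*P + K = K + K*P)
Y = -214 (Y = -4 + (-87 - 1*123) = -4 + (-87 - 123) = -4 - 210 = -214)
X(7, -6)*Y = -6*(1 + 7)*(-214) = -6*8*(-214) = -48*(-214) = 10272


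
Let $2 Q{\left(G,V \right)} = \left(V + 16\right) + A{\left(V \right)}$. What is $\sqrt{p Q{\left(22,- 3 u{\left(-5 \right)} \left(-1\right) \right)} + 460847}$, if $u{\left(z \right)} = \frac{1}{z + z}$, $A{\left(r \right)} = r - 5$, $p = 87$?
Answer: $\frac{\sqrt{11532485}}{5} \approx 679.19$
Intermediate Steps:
$A{\left(r \right)} = -5 + r$
$u{\left(z \right)} = \frac{1}{2 z}$
$Q{\left(G,V \right)} = \frac{11}{2} + V$ ($Q{\left(G,V \right)} = \frac{\left(V + 16\right) + \left(-5 + V\right)}{2} = \frac{\left(16 + V\right) + \left(-5 + V\right)}{2} = \frac{11 + 2 V}{2} = \frac{11}{2} + V$)
$\sqrt{p Q{\left(22,- 3 u{\left(-5 \right)} \left(-1\right) \right)} + 460847} = \sqrt{87 \left(\frac{11}{2} + - 3 \frac{1}{2 \left(-5\right)} \left(-1\right)\right) + 460847} = \sqrt{87 \left(\frac{11}{2} + - 3 \cdot \frac{1}{2} \left(- \frac{1}{5}\right) \left(-1\right)\right) + 460847} = \sqrt{87 \left(\frac{11}{2} + \left(-3\right) \left(- \frac{1}{10}\right) \left(-1\right)\right) + 460847} = \sqrt{87 \left(\frac{11}{2} + \frac{3}{10} \left(-1\right)\right) + 460847} = \sqrt{87 \left(\frac{11}{2} - \frac{3}{10}\right) + 460847} = \sqrt{87 \cdot \frac{26}{5} + 460847} = \sqrt{\frac{2262}{5} + 460847} = \sqrt{\frac{2306497}{5}} = \frac{\sqrt{11532485}}{5}$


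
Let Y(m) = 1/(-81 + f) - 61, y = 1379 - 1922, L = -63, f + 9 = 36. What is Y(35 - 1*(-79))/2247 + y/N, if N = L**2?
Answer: -139267/849366 ≈ -0.16397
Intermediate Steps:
f = 27 (f = -9 + 36 = 27)
y = -543
N = 3969 (N = (-63)**2 = 3969)
Y(m) = -3295/54 (Y(m) = 1/(-81 + 27) - 61 = 1/(-54) - 61 = -1/54 - 61 = -3295/54)
Y(35 - 1*(-79))/2247 + y/N = -3295/54/2247 - 543/3969 = -3295/54*1/2247 - 543*1/3969 = -3295/121338 - 181/1323 = -139267/849366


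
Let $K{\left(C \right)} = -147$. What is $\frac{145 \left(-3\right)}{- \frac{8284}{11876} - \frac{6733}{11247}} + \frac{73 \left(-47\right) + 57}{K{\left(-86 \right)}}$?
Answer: $\frac{325901369653}{908939094} \approx 358.55$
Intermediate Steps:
$\frac{145 \left(-3\right)}{- \frac{8284}{11876} - \frac{6733}{11247}} + \frac{73 \left(-47\right) + 57}{K{\left(-86 \right)}} = \frac{145 \left(-3\right)}{- \frac{8284}{11876} - \frac{6733}{11247}} + \frac{73 \left(-47\right) + 57}{-147} = - \frac{435}{\left(-8284\right) \frac{1}{11876} - \frac{6733}{11247}} + \left(-3431 + 57\right) \left(- \frac{1}{147}\right) = - \frac{435}{- \frac{2071}{2969} - \frac{6733}{11247}} - - \frac{482}{21} = - \frac{435}{- \frac{43282814}{33392343}} + \frac{482}{21} = \left(-435\right) \left(- \frac{33392343}{43282814}\right) + \frac{482}{21} = \frac{14525669205}{43282814} + \frac{482}{21} = \frac{325901369653}{908939094}$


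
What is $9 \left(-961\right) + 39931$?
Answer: $31282$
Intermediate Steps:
$9 \left(-961\right) + 39931 = -8649 + 39931 = 31282$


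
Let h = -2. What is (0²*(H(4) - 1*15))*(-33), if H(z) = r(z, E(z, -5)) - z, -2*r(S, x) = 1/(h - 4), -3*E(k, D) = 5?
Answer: 0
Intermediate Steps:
E(k, D) = -5/3 (E(k, D) = -⅓*5 = -5/3)
r(S, x) = 1/12 (r(S, x) = -1/(2*(-2 - 4)) = -½/(-6) = -½*(-⅙) = 1/12)
H(z) = 1/12 - z
(0²*(H(4) - 1*15))*(-33) = (0²*((1/12 - 1*4) - 1*15))*(-33) = (0*((1/12 - 4) - 15))*(-33) = (0*(-47/12 - 15))*(-33) = (0*(-227/12))*(-33) = 0*(-33) = 0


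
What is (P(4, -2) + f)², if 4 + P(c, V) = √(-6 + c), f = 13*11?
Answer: (139 + I*√2)² ≈ 19319.0 + 393.2*I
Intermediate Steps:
f = 143
P(c, V) = -4 + √(-6 + c)
(P(4, -2) + f)² = ((-4 + √(-6 + 4)) + 143)² = ((-4 + √(-2)) + 143)² = ((-4 + I*√2) + 143)² = (139 + I*√2)²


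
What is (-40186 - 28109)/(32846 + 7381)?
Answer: -22765/13409 ≈ -1.6977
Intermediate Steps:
(-40186 - 28109)/(32846 + 7381) = -68295/40227 = -68295*1/40227 = -22765/13409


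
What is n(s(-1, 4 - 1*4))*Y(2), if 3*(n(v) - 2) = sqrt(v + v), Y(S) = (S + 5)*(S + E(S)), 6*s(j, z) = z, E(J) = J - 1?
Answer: 42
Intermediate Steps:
E(J) = -1 + J
s(j, z) = z/6
Y(S) = (-1 + 2*S)*(5 + S) (Y(S) = (S + 5)*(S + (-1 + S)) = (5 + S)*(-1 + 2*S) = (-1 + 2*S)*(5 + S))
n(v) = 2 + sqrt(2)*sqrt(v)/3 (n(v) = 2 + sqrt(v + v)/3 = 2 + sqrt(2*v)/3 = 2 + (sqrt(2)*sqrt(v))/3 = 2 + sqrt(2)*sqrt(v)/3)
n(s(-1, 4 - 1*4))*Y(2) = (2 + sqrt(2)*sqrt((4 - 1*4)/6)/3)*(-5 + 2*2**2 + 9*2) = (2 + sqrt(2)*sqrt((4 - 4)/6)/3)*(-5 + 2*4 + 18) = (2 + sqrt(2)*sqrt((1/6)*0)/3)*(-5 + 8 + 18) = (2 + sqrt(2)*sqrt(0)/3)*21 = (2 + (1/3)*sqrt(2)*0)*21 = (2 + 0)*21 = 2*21 = 42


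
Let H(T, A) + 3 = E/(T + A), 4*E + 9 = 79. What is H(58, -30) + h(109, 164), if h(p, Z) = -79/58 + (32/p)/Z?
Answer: -3872767/1036808 ≈ -3.7353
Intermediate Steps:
E = 35/2 (E = -9/4 + (¼)*79 = -9/4 + 79/4 = 35/2 ≈ 17.500)
H(T, A) = -3 + 35/(2*(A + T)) (H(T, A) = -3 + 35/(2*(T + A)) = -3 + 35/(2*(A + T)))
h(p, Z) = -79/58 + 32/(Z*p) (h(p, Z) = -79*1/58 + 32/(Z*p) = -79/58 + 32/(Z*p))
H(58, -30) + h(109, 164) = (35/2 - 3*(-30) - 3*58)/(-30 + 58) + (-79/58 + 32/(164*109)) = (35/2 + 90 - 174)/28 + (-79/58 + 32*(1/164)*(1/109)) = (1/28)*(-133/2) + (-79/58 + 8/4469) = -19/8 - 352587/259202 = -3872767/1036808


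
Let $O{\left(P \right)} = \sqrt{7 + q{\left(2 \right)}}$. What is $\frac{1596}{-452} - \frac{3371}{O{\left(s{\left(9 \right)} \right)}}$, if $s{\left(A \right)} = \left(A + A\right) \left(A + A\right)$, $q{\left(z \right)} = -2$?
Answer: $- \frac{399}{113} - \frac{3371 \sqrt{5}}{5} \approx -1511.1$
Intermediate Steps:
$s{\left(A \right)} = 4 A^{2}$ ($s{\left(A \right)} = 2 A 2 A = 4 A^{2}$)
$O{\left(P \right)} = \sqrt{5}$ ($O{\left(P \right)} = \sqrt{7 - 2} = \sqrt{5}$)
$\frac{1596}{-452} - \frac{3371}{O{\left(s{\left(9 \right)} \right)}} = \frac{1596}{-452} - \frac{3371}{\sqrt{5}} = 1596 \left(- \frac{1}{452}\right) - 3371 \frac{\sqrt{5}}{5} = - \frac{399}{113} - \frac{3371 \sqrt{5}}{5}$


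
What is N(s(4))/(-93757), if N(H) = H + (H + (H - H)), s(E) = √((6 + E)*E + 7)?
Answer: -2*√47/93757 ≈ -0.00014624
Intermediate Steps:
s(E) = √(7 + E*(6 + E)) (s(E) = √(E*(6 + E) + 7) = √(7 + E*(6 + E)))
N(H) = 2*H (N(H) = H + (H + 0) = H + H = 2*H)
N(s(4))/(-93757) = (2*√(7 + 4² + 6*4))/(-93757) = (2*√(7 + 16 + 24))*(-1/93757) = (2*√47)*(-1/93757) = -2*√47/93757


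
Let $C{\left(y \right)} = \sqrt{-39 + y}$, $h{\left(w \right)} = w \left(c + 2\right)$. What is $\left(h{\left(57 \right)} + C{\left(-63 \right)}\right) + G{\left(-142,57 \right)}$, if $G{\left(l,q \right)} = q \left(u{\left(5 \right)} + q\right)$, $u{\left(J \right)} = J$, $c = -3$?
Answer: $3477 + i \sqrt{102} \approx 3477.0 + 10.1 i$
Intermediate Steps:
$G{\left(l,q \right)} = q \left(5 + q\right)$
$h{\left(w \right)} = - w$ ($h{\left(w \right)} = w \left(-3 + 2\right) = w \left(-1\right) = - w$)
$\left(h{\left(57 \right)} + C{\left(-63 \right)}\right) + G{\left(-142,57 \right)} = \left(\left(-1\right) 57 + \sqrt{-39 - 63}\right) + 57 \left(5 + 57\right) = \left(-57 + \sqrt{-102}\right) + 57 \cdot 62 = \left(-57 + i \sqrt{102}\right) + 3534 = 3477 + i \sqrt{102}$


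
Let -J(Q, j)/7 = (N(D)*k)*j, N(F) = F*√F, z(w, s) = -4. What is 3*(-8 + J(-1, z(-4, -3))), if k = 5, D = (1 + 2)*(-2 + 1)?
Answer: -24 - 1260*I*√3 ≈ -24.0 - 2182.4*I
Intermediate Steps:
D = -3 (D = 3*(-1) = -3)
N(F) = F^(3/2)
J(Q, j) = 105*I*j*√3 (J(Q, j) = -7*(-3)^(3/2)*5*j = -7*-3*I*√3*5*j = -7*(-15*I*√3)*j = -(-105)*I*j*√3 = 105*I*j*√3)
3*(-8 + J(-1, z(-4, -3))) = 3*(-8 + 105*I*(-4)*√3) = 3*(-8 - 420*I*√3) = -24 - 1260*I*√3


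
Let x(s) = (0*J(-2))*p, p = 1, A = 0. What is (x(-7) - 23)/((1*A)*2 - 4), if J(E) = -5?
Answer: 23/4 ≈ 5.7500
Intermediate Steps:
x(s) = 0 (x(s) = (0*(-5))*1 = 0*1 = 0)
(x(-7) - 23)/((1*A)*2 - 4) = (0 - 23)/((1*0)*2 - 4) = -23/(0*2 - 4) = -23/(0 - 4) = -23/(-4) = -23*(-1/4) = 23/4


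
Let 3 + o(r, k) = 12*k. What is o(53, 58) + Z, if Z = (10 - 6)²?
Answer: 709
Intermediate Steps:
o(r, k) = -3 + 12*k
Z = 16 (Z = 4² = 16)
o(53, 58) + Z = (-3 + 12*58) + 16 = (-3 + 696) + 16 = 693 + 16 = 709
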